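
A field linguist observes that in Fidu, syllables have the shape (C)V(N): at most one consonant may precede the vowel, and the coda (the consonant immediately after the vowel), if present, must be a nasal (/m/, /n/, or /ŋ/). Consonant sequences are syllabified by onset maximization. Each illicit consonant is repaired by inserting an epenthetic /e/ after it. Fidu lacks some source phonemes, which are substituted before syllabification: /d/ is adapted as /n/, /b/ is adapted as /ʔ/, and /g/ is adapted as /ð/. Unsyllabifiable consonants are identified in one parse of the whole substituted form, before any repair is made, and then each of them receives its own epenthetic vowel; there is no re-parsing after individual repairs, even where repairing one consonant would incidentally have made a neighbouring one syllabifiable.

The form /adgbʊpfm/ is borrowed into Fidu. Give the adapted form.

anðeʔʊpefeme

Substitution: /d/ → /n/, /g/ → /ð/, /b/ → /ʔ/, giving /anðʔʊpfm/.
The consonants /ð/, /p/, /f/, /m/ cannot be parsed into a legal (C)V(N) syllable (only a nasal (/m/, /n/, or /ŋ/) is licensed in coda position; onsets are limited to one consonant).
Inserting the epenthetic vowel yields /ð/ → /ðe/, /p/ → /pe/, /f/ → /fe/, /m/ → /me/.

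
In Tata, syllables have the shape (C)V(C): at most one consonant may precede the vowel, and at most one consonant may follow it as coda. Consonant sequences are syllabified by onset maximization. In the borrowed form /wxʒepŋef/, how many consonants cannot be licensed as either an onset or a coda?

2

Under (C)V(C), the unsyllabifiable consonants are /w/, /x/ (at most one coda consonant is licensed; onsets are limited to one consonant).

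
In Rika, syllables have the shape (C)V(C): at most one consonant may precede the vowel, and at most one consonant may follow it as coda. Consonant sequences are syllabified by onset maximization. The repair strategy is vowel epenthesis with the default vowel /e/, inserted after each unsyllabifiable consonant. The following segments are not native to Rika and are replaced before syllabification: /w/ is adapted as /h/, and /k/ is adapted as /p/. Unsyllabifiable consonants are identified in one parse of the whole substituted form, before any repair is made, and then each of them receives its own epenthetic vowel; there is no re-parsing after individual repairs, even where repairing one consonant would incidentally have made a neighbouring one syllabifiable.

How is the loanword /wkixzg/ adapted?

Substitution: /w/ → /h/, /k/ → /p/, giving /hpixzg/.
The consonants /h/, /z/, /g/ cannot be parsed into a legal (C)V(C) syllable (at most one coda consonant is licensed; onsets are limited to one consonant).
Inserting the epenthetic vowel yields /h/ → /he/, /z/ → /ze/, /g/ → /ge/.

hepixzege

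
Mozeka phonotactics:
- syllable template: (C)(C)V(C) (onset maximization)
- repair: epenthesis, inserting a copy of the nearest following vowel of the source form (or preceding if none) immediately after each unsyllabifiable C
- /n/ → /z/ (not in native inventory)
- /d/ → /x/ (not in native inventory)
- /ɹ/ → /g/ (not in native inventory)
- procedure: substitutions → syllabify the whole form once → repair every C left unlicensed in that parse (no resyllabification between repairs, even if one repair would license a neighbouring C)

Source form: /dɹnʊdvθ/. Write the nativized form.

xʊgzʊxvʊθʊ

Substitution: /d/ → /x/, /ɹ/ → /g/, /n/ → /z/, giving /xgzʊxvθ/.
Syllabifying with onset maximization leaves /x/, /v/, /θ/ stranded (at most one coda consonant is licensed; onsets may contain at most 2 consonants).
Each unlicensed consonant becomes the onset of a new syllable: /x/ → /xʊ/, /v/ → /vʊ/, /θ/ → /θʊ/.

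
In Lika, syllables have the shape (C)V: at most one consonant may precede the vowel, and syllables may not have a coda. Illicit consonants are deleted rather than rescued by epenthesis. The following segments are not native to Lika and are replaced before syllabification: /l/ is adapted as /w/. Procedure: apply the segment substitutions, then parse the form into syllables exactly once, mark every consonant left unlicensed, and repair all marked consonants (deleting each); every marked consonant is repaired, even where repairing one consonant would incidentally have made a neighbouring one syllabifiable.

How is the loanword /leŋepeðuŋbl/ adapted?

Substitution: /l/ → /w/, giving /weŋepeðuŋbw/.
Under (C)V, the unsyllabifiable consonants are /ŋ/, /b/, /w/ (no codas are permitted; onsets are limited to one consonant).
Deletion applies to /ŋ/, /b/, /w/.

weŋepeðu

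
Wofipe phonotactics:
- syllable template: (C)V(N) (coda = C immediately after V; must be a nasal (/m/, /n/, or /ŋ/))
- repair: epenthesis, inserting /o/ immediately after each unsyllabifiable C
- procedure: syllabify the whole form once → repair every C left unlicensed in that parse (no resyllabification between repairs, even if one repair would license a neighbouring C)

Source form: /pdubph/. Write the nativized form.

The consonants /p/, /b/, /p/, /h/ cannot be parsed into a legal (C)V(N) syllable (only a nasal (/m/, /n/, or /ŋ/) is licensed in coda position; onsets are limited to one consonant).
Each unlicensed consonant becomes the onset of a new syllable: /p/ → /po/, /b/ → /bo/, /p/ → /po/, /h/ → /ho/.

podubopoho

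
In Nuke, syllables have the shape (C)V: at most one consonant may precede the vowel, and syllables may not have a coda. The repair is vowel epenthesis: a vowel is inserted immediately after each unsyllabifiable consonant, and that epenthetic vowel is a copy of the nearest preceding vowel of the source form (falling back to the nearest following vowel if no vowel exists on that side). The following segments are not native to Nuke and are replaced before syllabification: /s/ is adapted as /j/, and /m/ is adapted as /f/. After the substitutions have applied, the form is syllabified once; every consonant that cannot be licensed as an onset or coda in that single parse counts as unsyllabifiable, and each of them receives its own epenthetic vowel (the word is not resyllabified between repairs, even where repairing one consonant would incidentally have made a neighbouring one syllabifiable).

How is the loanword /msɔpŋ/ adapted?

fɔjɔpɔŋɔ

Substitution: /m/ → /f/, /s/ → /j/, giving /fjɔpŋ/.
Under (C)V, the unsyllabifiable consonants are /f/, /p/, /ŋ/ (no codas are permitted; onsets are limited to one consonant).
Each unlicensed consonant becomes the onset of a new syllable: /f/ → /fɔ/, /p/ → /pɔ/, /ŋ/ → /ŋɔ/.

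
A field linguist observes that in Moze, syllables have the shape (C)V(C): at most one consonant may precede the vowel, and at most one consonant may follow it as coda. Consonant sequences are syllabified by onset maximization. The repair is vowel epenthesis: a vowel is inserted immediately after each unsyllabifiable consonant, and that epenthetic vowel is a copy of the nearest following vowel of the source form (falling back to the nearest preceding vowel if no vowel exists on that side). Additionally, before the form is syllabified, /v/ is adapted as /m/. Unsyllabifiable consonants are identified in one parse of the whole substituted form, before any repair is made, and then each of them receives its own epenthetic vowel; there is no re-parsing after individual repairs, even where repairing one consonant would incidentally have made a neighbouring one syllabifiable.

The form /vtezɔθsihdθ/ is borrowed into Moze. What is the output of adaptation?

Substitution: /v/ → /m/, giving /mtezɔθsihdθ/.
The consonants /m/, /d/, /θ/ cannot be parsed into a legal (C)V(C) syllable (at most one coda consonant is licensed; onsets are limited to one consonant).
Epenthesis after each stranded consonant: /m/ → /me/, /d/ → /di/, /θ/ → /θi/.

metezɔθsihdiθi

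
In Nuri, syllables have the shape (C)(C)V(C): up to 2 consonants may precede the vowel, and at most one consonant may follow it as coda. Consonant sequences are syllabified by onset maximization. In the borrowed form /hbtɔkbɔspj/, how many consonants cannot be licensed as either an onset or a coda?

Under (C)(C)V(C), the unsyllabifiable consonants are /h/, /p/, /j/ (at most one coda consonant is licensed; onsets may contain at most 2 consonants).

3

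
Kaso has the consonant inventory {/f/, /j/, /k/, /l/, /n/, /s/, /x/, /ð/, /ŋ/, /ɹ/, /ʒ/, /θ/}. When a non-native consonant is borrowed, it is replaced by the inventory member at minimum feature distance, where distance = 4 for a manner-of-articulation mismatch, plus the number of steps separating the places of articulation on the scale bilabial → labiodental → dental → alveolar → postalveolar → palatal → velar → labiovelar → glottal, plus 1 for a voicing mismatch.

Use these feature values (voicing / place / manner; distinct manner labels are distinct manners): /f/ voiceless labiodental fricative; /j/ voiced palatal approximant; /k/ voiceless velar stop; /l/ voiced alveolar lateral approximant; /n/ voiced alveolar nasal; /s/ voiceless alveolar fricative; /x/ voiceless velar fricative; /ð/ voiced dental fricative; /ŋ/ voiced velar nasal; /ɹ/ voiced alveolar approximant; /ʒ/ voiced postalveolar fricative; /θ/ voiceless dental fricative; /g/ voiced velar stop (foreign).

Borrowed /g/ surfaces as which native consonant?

k

/k/ is closest: same manner (stop), place distance 0 (velar→velar), voicing differs (+1); total 1. Next closest is /ŋ/ at distance 4.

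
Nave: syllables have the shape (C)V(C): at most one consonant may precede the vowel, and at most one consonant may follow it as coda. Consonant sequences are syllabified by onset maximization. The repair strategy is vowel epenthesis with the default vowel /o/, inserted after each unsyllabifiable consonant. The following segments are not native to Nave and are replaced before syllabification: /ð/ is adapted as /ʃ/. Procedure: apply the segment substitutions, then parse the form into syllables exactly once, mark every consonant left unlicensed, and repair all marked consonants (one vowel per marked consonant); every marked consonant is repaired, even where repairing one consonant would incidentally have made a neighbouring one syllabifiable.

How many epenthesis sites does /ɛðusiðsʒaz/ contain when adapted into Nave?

1

After substitution the input is /ɛʃusiʃsʒaz/.
The unsyllabifiable consonants are /s/; each receives one epenthetic vowel.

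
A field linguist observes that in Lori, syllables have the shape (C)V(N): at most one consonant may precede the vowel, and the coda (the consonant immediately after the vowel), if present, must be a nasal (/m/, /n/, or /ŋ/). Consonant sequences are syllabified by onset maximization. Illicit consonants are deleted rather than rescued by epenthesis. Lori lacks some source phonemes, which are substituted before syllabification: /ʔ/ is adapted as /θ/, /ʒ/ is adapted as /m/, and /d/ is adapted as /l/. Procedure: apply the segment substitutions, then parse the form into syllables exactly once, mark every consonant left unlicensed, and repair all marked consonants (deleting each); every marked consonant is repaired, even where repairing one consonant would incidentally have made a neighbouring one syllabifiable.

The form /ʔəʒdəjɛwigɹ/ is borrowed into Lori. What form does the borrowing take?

Substitution: /ʔ/ → /θ/, /ʒ/ → /m/, /d/ → /l/, giving /θəmləjɛwigɹ/.
The consonants /g/, /ɹ/ cannot be parsed into a legal (C)V(N) syllable (only a nasal (/m/, /n/, or /ŋ/) is licensed in coda position; onsets are limited to one consonant).
Deletion applies to /g/, /ɹ/.

θəmləjɛwi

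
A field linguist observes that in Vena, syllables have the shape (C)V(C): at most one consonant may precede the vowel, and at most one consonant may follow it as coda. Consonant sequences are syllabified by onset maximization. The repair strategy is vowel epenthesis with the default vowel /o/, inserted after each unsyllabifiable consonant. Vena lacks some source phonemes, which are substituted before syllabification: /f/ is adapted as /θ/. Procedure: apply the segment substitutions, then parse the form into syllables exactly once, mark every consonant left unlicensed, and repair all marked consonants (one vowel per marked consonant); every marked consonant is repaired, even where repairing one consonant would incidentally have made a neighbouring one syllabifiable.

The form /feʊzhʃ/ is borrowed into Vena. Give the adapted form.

Substitution: /f/ → /θ/, giving /θeʊzhʃ/.
Under (C)V(C), the unsyllabifiable consonants are /h/, /ʃ/ (at most one coda consonant is licensed; onsets are limited to one consonant).
Epenthesis after each stranded consonant: /h/ → /ho/, /ʃ/ → /ʃo/.

θeʊzhoʃo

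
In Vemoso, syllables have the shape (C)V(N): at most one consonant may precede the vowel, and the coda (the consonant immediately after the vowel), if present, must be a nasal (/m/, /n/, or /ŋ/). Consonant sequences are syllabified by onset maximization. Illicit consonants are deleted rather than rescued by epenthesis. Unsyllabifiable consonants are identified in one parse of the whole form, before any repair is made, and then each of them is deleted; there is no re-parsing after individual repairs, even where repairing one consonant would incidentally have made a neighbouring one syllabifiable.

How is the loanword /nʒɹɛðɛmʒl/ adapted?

ɹɛðɛm

The consonants /n/, /ʒ/, /ʒ/, /l/ cannot be parsed into a legal (C)V(N) syllable (only a nasal (/m/, /n/, or /ŋ/) is licensed in coda position; onsets are limited to one consonant).
Deleting the stranded consonants removes /n/, /ʒ/, /ʒ/, /l/.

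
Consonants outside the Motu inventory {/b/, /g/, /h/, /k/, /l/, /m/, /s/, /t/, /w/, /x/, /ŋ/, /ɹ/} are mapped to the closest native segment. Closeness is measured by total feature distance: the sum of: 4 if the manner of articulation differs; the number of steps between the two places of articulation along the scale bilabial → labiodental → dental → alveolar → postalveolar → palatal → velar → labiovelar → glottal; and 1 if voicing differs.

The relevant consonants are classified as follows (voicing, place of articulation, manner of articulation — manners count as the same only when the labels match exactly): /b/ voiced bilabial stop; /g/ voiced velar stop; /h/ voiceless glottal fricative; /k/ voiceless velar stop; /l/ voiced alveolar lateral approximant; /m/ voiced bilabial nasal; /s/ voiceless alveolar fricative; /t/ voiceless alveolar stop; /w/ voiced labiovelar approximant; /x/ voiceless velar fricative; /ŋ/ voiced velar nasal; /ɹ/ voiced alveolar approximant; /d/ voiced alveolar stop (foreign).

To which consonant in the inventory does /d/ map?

/t/ is closest: same manner (stop), place distance 0 (alveolar→alveolar), voicing differs (+1); total 1. Next closest is /b/ at distance 3.

t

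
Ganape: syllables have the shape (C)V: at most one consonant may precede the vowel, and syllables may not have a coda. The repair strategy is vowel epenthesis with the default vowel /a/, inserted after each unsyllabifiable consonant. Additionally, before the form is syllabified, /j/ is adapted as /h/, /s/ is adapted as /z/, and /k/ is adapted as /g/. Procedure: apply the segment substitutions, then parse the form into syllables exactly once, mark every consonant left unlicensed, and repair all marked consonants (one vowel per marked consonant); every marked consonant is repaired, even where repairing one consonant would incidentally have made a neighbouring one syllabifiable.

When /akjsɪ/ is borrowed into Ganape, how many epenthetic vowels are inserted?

2

After substitution the input is /aghzɪ/.
The unsyllabifiable consonants are /g/, /h/; each receives one epenthetic vowel.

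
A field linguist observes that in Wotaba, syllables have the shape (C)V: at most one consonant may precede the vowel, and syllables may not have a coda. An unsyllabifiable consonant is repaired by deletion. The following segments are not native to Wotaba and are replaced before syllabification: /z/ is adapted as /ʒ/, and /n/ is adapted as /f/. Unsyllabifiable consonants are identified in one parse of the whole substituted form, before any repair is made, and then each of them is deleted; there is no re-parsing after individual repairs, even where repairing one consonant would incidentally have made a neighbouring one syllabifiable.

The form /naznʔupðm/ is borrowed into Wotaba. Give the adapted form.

faʔu

Substitution: /n/ → /f/, /z/ → /ʒ/, giving /faʒfʔupðm/.
The consonants /ʒ/, /f/, /p/, /ð/, /m/ cannot be parsed into a legal (C)V syllable (no codas are permitted; onsets are limited to one consonant).
Deletion applies to /ʒ/, /f/, /p/, /ð/, /m/.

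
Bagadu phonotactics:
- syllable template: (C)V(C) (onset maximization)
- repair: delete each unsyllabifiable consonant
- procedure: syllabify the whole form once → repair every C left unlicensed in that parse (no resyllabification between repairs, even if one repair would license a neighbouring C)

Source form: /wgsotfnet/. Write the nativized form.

The consonants /w/, /g/, /f/ cannot be parsed into a legal (C)V(C) syllable (at most one coda consonant is licensed; onsets are limited to one consonant).
Each unlicensed consonant is deleted: /w/, /g/, /f/.

sotnet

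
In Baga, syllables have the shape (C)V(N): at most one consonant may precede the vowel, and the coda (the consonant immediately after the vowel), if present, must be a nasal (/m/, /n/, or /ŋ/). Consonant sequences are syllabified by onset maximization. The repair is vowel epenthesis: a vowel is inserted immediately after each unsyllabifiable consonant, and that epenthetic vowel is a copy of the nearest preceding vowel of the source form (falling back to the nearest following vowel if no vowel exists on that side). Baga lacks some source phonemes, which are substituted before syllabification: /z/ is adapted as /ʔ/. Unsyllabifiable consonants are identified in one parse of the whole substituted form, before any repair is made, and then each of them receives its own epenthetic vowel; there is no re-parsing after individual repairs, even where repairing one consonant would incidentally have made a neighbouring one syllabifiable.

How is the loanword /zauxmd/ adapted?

ʔauxumudu

Substitution: /z/ → /ʔ/, giving /ʔauxmd/.
The consonants /x/, /m/, /d/ cannot be parsed into a legal (C)V(N) syllable (only a nasal (/m/, /n/, or /ŋ/) is licensed in coda position; onsets are limited to one consonant).
Each unlicensed consonant becomes the onset of a new syllable: /x/ → /xu/, /m/ → /mu/, /d/ → /du/.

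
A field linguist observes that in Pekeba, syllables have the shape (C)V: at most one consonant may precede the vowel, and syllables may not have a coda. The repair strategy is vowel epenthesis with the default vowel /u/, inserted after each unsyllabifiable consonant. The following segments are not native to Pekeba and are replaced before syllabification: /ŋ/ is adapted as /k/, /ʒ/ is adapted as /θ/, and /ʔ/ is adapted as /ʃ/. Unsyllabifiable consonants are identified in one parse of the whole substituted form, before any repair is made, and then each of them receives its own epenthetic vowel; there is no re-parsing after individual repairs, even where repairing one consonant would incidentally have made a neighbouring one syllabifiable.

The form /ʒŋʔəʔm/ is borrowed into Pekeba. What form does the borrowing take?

θukuʃəʃumu

Substitution: /ʒ/ → /θ/, /ŋ/ → /k/, /ʔ/ → /ʃ/, giving /θkʃəʃm/.
The consonants /θ/, /k/, /ʃ/, /m/ cannot be parsed into a legal (C)V syllable (no codas are permitted; onsets are limited to one consonant).
Epenthesis after each stranded consonant: /θ/ → /θu/, /k/ → /ku/, /ʃ/ → /ʃu/, /m/ → /mu/.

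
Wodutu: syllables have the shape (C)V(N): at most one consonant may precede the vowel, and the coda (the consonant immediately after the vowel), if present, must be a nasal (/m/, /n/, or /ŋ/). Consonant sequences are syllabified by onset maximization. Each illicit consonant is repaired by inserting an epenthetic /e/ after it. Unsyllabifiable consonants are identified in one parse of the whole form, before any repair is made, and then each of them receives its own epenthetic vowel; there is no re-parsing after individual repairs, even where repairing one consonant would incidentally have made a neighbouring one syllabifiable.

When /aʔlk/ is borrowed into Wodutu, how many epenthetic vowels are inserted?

3

The unsyllabifiable consonants are /ʔ/, /l/, /k/; each receives one epenthetic vowel.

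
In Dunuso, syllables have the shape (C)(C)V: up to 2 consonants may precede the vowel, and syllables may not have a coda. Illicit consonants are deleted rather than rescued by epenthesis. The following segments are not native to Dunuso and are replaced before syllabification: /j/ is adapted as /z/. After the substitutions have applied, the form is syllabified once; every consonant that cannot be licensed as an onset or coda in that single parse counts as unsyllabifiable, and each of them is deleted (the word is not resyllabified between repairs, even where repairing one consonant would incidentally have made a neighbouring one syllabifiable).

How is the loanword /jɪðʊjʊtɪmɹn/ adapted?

Substitution: /j/ → /z/, giving /zɪðʊzʊtɪmɹn/.
Syllabifying with onset maximization leaves /m/, /ɹ/, /n/ stranded (no codas are permitted; onsets may contain at most 2 consonants).
Each unlicensed consonant is deleted: /m/, /ɹ/, /n/.

zɪðʊzʊtɪ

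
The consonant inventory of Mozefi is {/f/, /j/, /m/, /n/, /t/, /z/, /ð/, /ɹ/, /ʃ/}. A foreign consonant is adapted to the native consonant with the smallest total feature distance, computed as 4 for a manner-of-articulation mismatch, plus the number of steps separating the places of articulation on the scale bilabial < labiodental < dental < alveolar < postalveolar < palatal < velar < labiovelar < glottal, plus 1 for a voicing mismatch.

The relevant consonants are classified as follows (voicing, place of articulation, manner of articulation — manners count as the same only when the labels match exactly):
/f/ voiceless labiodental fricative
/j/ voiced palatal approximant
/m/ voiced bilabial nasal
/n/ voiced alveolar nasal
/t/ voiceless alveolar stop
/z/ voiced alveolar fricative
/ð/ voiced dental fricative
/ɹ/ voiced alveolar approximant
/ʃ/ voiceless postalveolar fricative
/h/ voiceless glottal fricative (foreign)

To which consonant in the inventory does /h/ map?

ʃ

/ʃ/ is closest: same manner (fricative), place distance 4 (glottal→postalveolar), same voicing; total 4. Next closest is /z/ at distance 6.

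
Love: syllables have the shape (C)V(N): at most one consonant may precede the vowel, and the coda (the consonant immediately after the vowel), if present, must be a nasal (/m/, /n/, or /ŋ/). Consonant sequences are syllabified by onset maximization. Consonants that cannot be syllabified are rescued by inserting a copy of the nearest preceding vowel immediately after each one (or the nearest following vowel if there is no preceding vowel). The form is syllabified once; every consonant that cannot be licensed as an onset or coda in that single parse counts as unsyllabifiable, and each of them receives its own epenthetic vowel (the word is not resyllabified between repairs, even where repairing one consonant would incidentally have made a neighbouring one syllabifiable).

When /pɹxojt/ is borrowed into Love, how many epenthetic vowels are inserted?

The unsyllabifiable consonants are /p/, /ɹ/, /j/, /t/; each receives one epenthetic vowel.

4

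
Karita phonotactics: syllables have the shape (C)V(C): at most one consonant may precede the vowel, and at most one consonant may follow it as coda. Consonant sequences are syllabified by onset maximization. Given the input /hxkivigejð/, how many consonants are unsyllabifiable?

3

The consonants /h/, /x/, /ð/ cannot be parsed into a legal (C)V(C) syllable (at most one coda consonant is licensed; onsets are limited to one consonant).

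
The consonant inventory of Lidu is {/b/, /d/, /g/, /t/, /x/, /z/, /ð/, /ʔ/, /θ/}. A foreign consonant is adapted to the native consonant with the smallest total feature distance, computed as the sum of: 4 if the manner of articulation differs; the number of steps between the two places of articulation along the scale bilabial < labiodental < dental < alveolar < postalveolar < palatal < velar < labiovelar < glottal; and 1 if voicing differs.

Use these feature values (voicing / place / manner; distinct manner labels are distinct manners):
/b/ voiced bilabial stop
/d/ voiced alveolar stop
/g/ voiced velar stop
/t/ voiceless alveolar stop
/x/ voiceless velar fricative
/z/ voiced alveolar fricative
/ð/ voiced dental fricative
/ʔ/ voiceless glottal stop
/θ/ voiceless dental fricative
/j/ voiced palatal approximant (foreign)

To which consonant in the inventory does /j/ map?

g

/g/ is closest: manner differs (approximant→stop, +4), place distance 1 (palatal→velar), same voicing; total 5. Next closest is /d/ at distance 6.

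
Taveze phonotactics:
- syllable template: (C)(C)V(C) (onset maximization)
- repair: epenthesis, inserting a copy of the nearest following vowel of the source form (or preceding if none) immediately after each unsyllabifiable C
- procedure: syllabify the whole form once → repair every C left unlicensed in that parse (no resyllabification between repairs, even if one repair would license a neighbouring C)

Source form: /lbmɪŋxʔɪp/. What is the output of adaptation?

lɪbmɪŋxʔɪp

Syllabifying with onset maximization leaves /l/ stranded (at most one coda consonant is licensed; onsets may contain at most 2 consonants).
Inserting the epenthetic vowel yields /l/ → /lɪ/.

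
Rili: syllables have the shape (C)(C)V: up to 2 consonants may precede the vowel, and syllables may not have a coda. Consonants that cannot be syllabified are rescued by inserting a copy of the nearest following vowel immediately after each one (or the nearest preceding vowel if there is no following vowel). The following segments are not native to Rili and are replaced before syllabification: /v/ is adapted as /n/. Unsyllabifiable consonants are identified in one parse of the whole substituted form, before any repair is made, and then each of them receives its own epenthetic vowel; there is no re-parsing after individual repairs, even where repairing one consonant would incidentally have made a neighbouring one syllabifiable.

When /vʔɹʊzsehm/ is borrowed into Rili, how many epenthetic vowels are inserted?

3

After substitution the input is /nʔɹʊzsehm/.
The unsyllabifiable consonants are /n/, /h/, /m/; each receives one epenthetic vowel.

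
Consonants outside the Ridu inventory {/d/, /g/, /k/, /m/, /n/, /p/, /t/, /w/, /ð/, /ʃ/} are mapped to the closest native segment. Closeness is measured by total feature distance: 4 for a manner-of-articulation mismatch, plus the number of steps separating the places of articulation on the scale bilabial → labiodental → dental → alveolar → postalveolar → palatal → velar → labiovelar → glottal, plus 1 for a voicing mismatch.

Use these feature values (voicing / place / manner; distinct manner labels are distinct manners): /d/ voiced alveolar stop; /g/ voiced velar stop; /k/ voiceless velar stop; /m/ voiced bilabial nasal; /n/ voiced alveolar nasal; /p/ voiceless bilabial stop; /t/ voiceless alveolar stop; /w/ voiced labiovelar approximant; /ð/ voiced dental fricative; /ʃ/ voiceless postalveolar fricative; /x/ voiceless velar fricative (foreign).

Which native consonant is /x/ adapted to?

ʃ

/ʃ/ is closest: same manner (fricative), place distance 2 (velar→postalveolar), same voicing; total 2. Next closest is /k/ at distance 4.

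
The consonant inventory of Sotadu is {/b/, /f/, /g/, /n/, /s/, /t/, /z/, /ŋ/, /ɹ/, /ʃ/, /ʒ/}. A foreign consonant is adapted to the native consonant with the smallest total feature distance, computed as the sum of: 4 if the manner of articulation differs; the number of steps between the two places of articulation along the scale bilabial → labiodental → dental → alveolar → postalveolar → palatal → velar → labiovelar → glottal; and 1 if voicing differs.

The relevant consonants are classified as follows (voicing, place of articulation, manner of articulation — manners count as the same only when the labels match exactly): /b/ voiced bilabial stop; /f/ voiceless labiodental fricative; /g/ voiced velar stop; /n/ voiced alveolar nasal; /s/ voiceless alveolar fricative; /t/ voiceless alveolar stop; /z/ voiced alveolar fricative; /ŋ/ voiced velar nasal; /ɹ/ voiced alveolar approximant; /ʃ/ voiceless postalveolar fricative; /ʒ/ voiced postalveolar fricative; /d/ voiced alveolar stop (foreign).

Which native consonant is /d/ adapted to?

/t/ is closest: same manner (stop), place distance 0 (alveolar→alveolar), voicing differs (+1); total 1. Next closest is /b/ at distance 3.

t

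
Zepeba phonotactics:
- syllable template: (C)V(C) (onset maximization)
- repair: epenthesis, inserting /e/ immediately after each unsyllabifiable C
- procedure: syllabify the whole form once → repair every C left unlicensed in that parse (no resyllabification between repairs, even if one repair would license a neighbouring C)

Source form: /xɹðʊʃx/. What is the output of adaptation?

xeɹeðʊʃxe

Syllabifying with onset maximization leaves /x/, /ɹ/, /x/ stranded (at most one coda consonant is licensed; onsets are limited to one consonant).
Each unlicensed consonant becomes the onset of a new syllable: /x/ → /xe/, /ɹ/ → /ɹe/, /x/ → /xe/.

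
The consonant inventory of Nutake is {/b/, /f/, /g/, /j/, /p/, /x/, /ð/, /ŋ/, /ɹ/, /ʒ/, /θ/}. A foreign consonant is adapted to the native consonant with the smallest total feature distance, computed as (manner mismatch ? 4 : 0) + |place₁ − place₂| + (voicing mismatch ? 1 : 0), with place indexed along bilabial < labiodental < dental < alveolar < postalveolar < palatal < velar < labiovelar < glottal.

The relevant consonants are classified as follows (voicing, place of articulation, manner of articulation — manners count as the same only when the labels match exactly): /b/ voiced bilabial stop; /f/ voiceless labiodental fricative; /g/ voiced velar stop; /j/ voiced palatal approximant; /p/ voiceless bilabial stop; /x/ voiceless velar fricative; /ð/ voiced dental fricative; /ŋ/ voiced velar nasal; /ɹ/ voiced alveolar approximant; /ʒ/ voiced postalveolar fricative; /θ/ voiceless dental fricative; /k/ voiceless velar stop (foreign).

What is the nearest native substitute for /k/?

/g/ is closest: same manner (stop), place distance 0 (velar→velar), voicing differs (+1); total 1. Next closest is /x/ at distance 4.

g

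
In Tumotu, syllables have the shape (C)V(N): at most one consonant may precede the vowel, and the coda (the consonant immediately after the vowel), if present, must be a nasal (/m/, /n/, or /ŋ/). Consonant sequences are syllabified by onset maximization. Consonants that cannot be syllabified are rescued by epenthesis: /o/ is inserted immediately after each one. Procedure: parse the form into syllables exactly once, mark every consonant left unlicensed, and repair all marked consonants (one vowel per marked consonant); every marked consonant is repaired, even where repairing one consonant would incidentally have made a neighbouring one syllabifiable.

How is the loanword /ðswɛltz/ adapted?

Syllabifying with onset maximization leaves /ð/, /s/, /l/, /t/, /z/ stranded (only a nasal (/m/, /n/, or /ŋ/) is licensed in coda position; onsets are limited to one consonant).
Inserting the epenthetic vowel yields /ð/ → /ðo/, /s/ → /so/, /l/ → /lo/, /t/ → /to/, /z/ → /zo/.

ðosowɛlotozo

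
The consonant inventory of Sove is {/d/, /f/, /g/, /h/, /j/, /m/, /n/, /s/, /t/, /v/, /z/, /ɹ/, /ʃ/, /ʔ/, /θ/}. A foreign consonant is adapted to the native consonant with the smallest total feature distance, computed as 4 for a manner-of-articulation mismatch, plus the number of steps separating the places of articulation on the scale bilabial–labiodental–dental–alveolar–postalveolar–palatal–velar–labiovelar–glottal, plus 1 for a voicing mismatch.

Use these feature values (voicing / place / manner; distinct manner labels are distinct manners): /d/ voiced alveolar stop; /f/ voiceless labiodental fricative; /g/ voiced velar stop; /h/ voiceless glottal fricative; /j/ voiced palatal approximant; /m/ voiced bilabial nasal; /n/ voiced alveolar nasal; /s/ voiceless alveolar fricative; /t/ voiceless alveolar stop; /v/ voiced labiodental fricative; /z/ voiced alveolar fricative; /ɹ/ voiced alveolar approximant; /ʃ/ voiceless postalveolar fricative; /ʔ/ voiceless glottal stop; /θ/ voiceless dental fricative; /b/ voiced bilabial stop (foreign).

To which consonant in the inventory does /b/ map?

/d/ is closest: same manner (stop), place distance 3 (bilabial→alveolar), same voicing; total 3. Next closest is /m/ at distance 4.

d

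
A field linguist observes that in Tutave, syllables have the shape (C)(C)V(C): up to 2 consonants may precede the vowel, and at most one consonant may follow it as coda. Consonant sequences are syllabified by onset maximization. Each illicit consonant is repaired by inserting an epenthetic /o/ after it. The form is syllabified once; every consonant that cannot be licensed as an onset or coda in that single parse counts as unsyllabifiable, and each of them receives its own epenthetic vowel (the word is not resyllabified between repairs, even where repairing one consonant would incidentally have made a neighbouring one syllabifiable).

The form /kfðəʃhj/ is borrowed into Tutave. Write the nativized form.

Under (C)(C)V(C), the unsyllabifiable consonants are /k/, /h/, /j/ (at most one coda consonant is licensed; onsets may contain at most 2 consonants).
Each unlicensed consonant becomes the onset of a new syllable: /k/ → /ko/, /h/ → /ho/, /j/ → /jo/.

kofðəʃhojo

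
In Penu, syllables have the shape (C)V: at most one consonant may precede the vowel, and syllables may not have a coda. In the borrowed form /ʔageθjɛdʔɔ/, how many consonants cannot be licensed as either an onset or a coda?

2

Under (C)V, the unsyllabifiable consonants are /θ/, /d/ (no codas are permitted; onsets are limited to one consonant).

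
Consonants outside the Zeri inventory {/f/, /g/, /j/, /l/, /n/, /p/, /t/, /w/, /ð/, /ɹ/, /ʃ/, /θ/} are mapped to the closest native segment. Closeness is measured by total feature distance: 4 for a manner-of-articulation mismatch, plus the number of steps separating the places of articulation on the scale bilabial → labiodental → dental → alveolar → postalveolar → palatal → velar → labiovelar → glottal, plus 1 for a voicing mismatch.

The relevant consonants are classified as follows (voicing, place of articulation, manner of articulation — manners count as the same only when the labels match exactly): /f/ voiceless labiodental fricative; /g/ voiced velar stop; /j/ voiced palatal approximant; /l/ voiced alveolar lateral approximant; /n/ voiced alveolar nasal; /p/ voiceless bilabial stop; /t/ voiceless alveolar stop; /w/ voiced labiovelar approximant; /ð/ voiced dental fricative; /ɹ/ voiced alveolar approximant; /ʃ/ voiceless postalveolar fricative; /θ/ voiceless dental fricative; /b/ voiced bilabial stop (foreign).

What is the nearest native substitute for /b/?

/p/ is closest: same manner (stop), place distance 0 (bilabial→bilabial), voicing differs (+1); total 1. Next closest is /t/ at distance 4.

p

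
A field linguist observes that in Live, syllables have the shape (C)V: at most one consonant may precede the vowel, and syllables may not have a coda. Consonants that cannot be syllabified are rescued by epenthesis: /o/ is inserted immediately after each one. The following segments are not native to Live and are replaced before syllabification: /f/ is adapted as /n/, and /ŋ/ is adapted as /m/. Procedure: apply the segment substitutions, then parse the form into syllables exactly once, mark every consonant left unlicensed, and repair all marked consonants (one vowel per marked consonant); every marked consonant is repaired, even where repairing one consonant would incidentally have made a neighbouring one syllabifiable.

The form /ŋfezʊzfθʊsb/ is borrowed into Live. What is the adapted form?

Substitution: /ŋ/ → /m/, /f/ → /n/, giving /mnezʊznθʊsb/.
Syllabifying with onset maximization leaves /m/, /z/, /n/, /s/, /b/ stranded (no codas are permitted; onsets are limited to one consonant).
Each unlicensed consonant becomes the onset of a new syllable: /m/ → /mo/, /z/ → /zo/, /n/ → /no/, /s/ → /so/, /b/ → /bo/.

monezʊzonoθʊsobo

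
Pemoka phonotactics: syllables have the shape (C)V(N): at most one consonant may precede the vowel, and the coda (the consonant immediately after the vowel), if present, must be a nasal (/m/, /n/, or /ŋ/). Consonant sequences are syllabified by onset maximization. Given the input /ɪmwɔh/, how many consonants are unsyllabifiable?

Syllabifying with onset maximization leaves /h/ stranded (only a nasal (/m/, /n/, or /ŋ/) is licensed in coda position; onsets are limited to one consonant).

1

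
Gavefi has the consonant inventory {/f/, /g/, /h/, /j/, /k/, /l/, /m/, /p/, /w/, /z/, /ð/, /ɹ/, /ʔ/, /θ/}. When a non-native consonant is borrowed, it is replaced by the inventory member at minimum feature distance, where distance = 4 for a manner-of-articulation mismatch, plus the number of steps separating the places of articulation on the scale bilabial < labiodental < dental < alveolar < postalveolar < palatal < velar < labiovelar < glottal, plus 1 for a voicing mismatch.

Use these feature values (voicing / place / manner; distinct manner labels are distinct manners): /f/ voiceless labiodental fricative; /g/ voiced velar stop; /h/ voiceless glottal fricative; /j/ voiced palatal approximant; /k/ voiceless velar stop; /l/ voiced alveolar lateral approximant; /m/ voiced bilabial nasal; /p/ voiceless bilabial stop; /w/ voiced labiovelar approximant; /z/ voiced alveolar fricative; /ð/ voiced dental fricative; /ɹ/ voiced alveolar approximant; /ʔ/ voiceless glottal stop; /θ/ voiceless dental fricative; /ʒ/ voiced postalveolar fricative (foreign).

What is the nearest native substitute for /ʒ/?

/z/ is closest: same manner (fricative), place distance 1 (postalveolar→alveolar), same voicing; total 1. Next closest is /ð/ at distance 2.

z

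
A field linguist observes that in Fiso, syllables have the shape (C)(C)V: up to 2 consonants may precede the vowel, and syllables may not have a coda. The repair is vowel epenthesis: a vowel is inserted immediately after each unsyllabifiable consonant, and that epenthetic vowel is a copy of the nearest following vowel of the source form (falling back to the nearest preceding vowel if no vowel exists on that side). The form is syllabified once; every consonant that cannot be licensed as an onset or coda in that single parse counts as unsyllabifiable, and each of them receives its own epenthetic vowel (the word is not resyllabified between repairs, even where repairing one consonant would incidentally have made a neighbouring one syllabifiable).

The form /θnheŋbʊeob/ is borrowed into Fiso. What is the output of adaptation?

Under (C)(C)V, the unsyllabifiable consonants are /θ/, /b/ (no codas are permitted; onsets may contain at most 2 consonants).
Inserting the epenthetic vowel yields /θ/ → /θe/, /b/ → /bo/.

θenheŋbʊeobo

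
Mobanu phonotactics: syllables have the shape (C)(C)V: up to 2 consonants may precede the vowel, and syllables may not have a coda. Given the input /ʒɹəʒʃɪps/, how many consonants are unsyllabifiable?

2

Syllabifying with onset maximization leaves /p/, /s/ stranded (no codas are permitted; onsets may contain at most 2 consonants).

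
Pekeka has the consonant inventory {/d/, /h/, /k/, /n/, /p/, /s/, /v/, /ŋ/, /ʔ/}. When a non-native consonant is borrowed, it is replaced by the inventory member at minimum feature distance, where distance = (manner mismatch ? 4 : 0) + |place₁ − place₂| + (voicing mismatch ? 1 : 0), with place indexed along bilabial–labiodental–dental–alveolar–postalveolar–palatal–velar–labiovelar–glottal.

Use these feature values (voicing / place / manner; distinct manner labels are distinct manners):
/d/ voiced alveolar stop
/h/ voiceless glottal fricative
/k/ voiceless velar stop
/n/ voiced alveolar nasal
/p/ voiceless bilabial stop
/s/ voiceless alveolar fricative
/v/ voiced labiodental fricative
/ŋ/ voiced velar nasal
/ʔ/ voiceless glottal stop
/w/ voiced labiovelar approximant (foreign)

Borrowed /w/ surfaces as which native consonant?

/ŋ/ is closest: manner differs (approximant→nasal, +4), place distance 1 (labiovelar→velar), same voicing; total 5. Next closest is /h/ at distance 6.

ŋ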